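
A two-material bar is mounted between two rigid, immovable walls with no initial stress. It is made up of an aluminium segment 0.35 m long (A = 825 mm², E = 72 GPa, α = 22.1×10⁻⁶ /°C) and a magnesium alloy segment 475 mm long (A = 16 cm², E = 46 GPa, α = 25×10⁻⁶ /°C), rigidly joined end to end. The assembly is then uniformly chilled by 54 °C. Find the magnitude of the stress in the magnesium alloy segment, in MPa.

Free thermal contraction of the whole bar: Σ αᵢΔT Lᵢ = 22.1×10⁻⁶×54×350 + 25×10⁻⁶×54×475 = 1.059 mm.
The rigid supports impose zero overall length change; the single axial force P common to all segments must satisfy P Σ Lᵢ/(AᵢEᵢ) = δ_free.
Σ Lᵢ/(AᵢEᵢ) = 350/(825×72×10³) + 475/(1600×46×10³) = 1.235×10⁻⁵ mm/N.
P = 1.059 / 1.235×10⁻⁵ = 85770 N = 85.77 kN, tensile.
σ_{magnesium alloy} = P / A = 85770 / 1600 = 53.61 MPa.

σ ≈ 53.6 MPa (tensile)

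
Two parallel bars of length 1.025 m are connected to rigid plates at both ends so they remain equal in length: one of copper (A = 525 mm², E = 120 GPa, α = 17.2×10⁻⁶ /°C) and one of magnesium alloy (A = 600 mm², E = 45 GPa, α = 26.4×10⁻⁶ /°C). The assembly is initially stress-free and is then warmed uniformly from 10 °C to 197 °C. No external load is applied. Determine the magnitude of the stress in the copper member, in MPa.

Both members must finish at the same length. With the larger α, the magnesium alloy tends to over-expand; the plates restrain it, putting the magnesium alloy in compression and the copper in tension. With no external load the two internal forces are equal and opposite, magnitude P.
Compatibility of the two members (thermal + elastic change equal): (α₁ − α₂)ΔT = P·[1/(A₁E₁) + 1/(A₂E₂)].
|α₁ − α₂|·ΔT = 9.2×10⁻⁶ × 187 = 0.00172.
1/(A₁E₁) + 1/(A₂E₂) = 1/(525×120×10³) + 1/(600×45×10³) = 5.291×10⁻⁸ N⁻¹.
So P = 0.00172 / 5.291×10⁻⁸ = 32.52 kN.
σ_{copper} = P/A₁ = 32520/525 = 61.93 MPa, tensile.

σ ≈ 61.9 MPa (tensile)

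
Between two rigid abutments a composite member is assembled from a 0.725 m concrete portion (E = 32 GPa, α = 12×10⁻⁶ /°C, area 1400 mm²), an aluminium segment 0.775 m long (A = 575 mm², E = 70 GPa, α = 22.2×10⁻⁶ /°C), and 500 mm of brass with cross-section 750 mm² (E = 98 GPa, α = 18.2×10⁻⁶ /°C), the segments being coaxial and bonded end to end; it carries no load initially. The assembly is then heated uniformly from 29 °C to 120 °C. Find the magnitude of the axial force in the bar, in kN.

With the walls removed the bar would change length by δ_free = Σ αᵢΔT Lᵢ = 12×10⁻⁶×91×725 + 22.2×10⁻⁶×91×775 + 18.2×10⁻⁶×91×500 = 3.185 mm.
The rigid supports impose zero overall length change; the single axial force P common to all segments must satisfy P Σ Lᵢ/(AᵢEᵢ) = δ_free.
The series flexibility is Σ Lᵢ/(AᵢEᵢ) = 725/(1400×32×10³) + 775/(575×70×10³) + 500/(750×98×10³) = 4.224×10⁻⁵ mm/N.
So P = 3.185 / 4.224×10⁻⁵ = 75.41 kN, compressive.

P ≈ 75.4 kN (compressive)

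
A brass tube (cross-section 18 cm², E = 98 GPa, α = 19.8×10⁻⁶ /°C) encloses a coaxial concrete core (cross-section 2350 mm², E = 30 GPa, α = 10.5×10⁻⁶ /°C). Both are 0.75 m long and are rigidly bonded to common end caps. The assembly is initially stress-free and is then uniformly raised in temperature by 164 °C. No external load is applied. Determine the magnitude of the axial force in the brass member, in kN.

P ≈ 76.8 kN (compressive in the brass)

Both members must finish at the same length. With the larger α, the brass tends to over-expand; the plates restrain it, putting the brass in compression and the concrete in tension. With no external load the two internal forces are equal and opposite, magnitude P.
Compatibility of the two members (thermal + elastic change equal): (α₁ − α₂)ΔT = P·[1/(A₁E₁) + 1/(A₂E₂)].
|α₁ − α₂|·ΔT = 9.3×10⁻⁶ × 164 = 0.001525.
1/(A₁E₁) + 1/(A₂E₂) = 1/(1800×98×10³) + 1/(2350×30×10³) = 1.985×10⁻⁸ N⁻¹.
P = 0.001525 / 1.985×10⁻⁸ = 76820 N = 76.82 kN.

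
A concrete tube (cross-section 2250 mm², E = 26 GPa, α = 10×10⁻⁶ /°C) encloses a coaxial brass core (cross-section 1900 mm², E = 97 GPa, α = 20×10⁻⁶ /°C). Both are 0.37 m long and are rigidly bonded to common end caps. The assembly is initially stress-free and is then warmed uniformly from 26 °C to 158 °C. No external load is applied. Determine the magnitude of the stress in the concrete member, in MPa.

σ ≈ 26.1 MPa (tensile)

Both members must finish at the same length. With the larger α, the brass tends to over-expand; the plates restrain it, putting the brass in compression and the concrete in tension. With no external load the two internal forces are equal and opposite, magnitude P.
Equating the net (thermal + elastic) strains gives |α₁ − α₂|·ΔT = P·[1/(A₁E₁) + 1/(A₂E₂)].
|α₁ − α₂|·ΔT = 10×10⁻⁶ × 132 = 0.00132.
1/(A₁E₁) + 1/(A₂E₂) = 1/(2250×26×10³) + 1/(1900×97×10³) = 2.252×10⁻⁸ N⁻¹.
So P = 0.00132 / 2.252×10⁻⁸ = 58.61 kN.
σ_{concrete} = P/A₁ = 58610/2250 = 26.05 MPa, tensile.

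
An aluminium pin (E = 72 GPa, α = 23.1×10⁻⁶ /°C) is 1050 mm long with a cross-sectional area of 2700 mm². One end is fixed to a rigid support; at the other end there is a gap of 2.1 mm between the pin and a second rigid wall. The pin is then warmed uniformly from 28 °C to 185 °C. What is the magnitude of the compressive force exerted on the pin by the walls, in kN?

Unrestrained expansion: δ_free = αΔT L = 23.1×10⁻⁶ × 157 × 1050 = 3.808 mm.
The gap closes (δ_free > 2.1 mm) and the wall then resists a further 3.808 − 2.1 = 1.708 mm of expansion.
So σ = E(δ_free − g)/L = 72×10³ × 1.708/1050 = 117.1 MPa.
P = σA = 117.1 × 2700 = 316.2 kN.

P ≈ 316 kN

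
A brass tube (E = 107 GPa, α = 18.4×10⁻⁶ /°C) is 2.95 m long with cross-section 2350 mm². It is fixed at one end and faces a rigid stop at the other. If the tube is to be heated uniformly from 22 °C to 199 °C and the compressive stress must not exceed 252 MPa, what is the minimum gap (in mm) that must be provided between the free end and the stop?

g ≈ 2.66 mm

Free expansion if unrestrained: δ_free = αΔT L = 18.4×10⁻⁶ × 177 × 2950 = 9.608 mm.
A stress of 252 MPa corresponds to the wall pushing the tube back by σL/E = 252×2950/(107×10³) = 6.948 mm.
The gap must absorb the remainder: g_min = 9.608 − 6.948 = 2.66 mm.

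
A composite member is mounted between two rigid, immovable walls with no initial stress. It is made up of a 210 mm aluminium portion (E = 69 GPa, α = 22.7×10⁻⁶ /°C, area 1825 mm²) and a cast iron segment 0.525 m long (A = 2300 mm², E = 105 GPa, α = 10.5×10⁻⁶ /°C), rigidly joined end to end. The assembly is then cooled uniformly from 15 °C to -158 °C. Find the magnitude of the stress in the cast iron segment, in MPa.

σ ≈ 201 MPa (tensile)

With the walls removed the bar would change length by δ_free = Σ αᵢΔT Lᵢ = 22.7×10⁻⁶×173×210 + 10.5×10⁻⁶×173×525 = 1.778 mm.
The walls prevent any net length change, so an axial force P (same in every segment) develops. Compatibility: P · Σ Lᵢ/(AᵢEᵢ) = δ_free.
Σ Lᵢ/(AᵢEᵢ) = 210/(1825×69×10³) + 525/(2300×105×10³) = 3.842×10⁻⁶ mm/N.
So P = 1.778 / 3.842×10⁻⁶ = 462.9 kN, tensile.
σ_{cast iron} = P / A = 462900 / 2300 = 201.3 MPa.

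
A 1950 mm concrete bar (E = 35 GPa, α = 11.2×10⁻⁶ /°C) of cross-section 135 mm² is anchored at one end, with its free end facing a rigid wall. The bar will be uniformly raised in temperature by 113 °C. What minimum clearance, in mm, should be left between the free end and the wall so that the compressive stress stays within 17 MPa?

g ≈ 1.52 mm

With no wall the bar would lengthen by αΔT L = 11.2×10⁻⁶ × 113 × 1950 = 2.468 mm.
A stress of 17 MPa corresponds to the wall pushing the bar back by σL/E = 17×1950/(35×10³) = 0.9471 mm.
The gap must absorb the remainder: g_min = 2.468 − 0.9471 = 1.521 mm.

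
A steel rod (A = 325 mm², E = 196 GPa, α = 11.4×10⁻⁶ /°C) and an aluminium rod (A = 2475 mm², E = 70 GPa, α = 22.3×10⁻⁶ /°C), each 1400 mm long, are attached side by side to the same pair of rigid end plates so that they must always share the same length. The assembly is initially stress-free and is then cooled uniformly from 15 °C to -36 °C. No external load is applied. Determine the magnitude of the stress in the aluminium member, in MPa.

σ ≈ 10.5 MPa (tensile)

Equilibrium of a rigid end plate with no external load gives equal and opposite internal forces ±P in the two members. Since α_{aluminium} > α_{steel}, cooling drives the aluminium into tension and the steel into compression.
Compatibility of the two members (thermal + elastic change equal): (α₁ − α₂)ΔT = P·[1/(A₁E₁) + 1/(A₂E₂)].
|α₁ − α₂|·ΔT = 10.9×10⁻⁶ × 51 = 0.0005559.
1/(A₁E₁) + 1/(A₂E₂) = 1/(325×196×10³) + 1/(2475×70×10³) = 2.147×10⁻⁸ N⁻¹.
So P = 0.0005559 / 2.147×10⁻⁸ = 25.89 kN.
σ_{aluminium} = P/A₂ = 25890/2475 = 10.46 MPa, tensile.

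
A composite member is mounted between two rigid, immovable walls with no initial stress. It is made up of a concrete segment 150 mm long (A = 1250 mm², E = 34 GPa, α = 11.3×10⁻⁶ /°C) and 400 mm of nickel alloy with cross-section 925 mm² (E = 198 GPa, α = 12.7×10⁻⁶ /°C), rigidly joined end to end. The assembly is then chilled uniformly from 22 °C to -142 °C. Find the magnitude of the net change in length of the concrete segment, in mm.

If the supports were absent, the total length change would be Σ αᵢΔT Lᵢ = 11.3×10⁻⁶×164×150 + 12.7×10⁻⁶×164×400 = 1.111 mm.
The walls prevent any net length change, so an axial force P (same in every segment) develops. Compatibility: P · Σ Lᵢ/(AᵢEᵢ) = δ_free.
Σ Lᵢ/(AᵢEᵢ) = 150/(1250×34×10³) + 400/(925×198×10³) = 5.713×10⁻⁶ mm/N.
Hence P = δ_free / Σ(L/AE) = 1.111/5.713×10⁻⁶ = 194.5 kN (tensile).
For the concrete segment, free thermal change = 11.3×10⁻⁶×164×150 = 0.278 mm and elastic change from P = 194500×150/(1250×34×10³) = 0.6864 mm; these oppose, so the net change is 0.408 mm (segment lengthens).

|ΔL| ≈ 0.408 mm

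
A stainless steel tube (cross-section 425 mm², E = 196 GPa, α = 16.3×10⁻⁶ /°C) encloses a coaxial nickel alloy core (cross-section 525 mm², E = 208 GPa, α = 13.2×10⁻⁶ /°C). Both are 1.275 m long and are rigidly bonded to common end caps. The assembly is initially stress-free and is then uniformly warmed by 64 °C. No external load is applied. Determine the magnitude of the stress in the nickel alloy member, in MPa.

Equilibrium of a rigid end plate with no external load gives equal and opposite internal forces ±P in the two members. Since α_{stainless steel} > α_{nickel alloy}, heating drives the stainless steel into compression and the nickel alloy into tension.
Equating the net (thermal + elastic) strains gives |α₁ − α₂|·ΔT = P·[1/(A₁E₁) + 1/(A₂E₂)].
|α₁ − α₂|·ΔT = 3.1×10⁻⁶ × 64 = 0.0001984.
1/(A₁E₁) + 1/(A₂E₂) = 1/(425×196×10³) + 1/(525×208×10³) = 2.116×10⁻⁸ N⁻¹.
So P = 0.0001984 / 2.116×10⁻⁸ = 9.375 kN.
σ_{nickel alloy} = P/A₂ = 9375/525 = 17.86 MPa, tensile.

σ ≈ 17.9 MPa (tensile)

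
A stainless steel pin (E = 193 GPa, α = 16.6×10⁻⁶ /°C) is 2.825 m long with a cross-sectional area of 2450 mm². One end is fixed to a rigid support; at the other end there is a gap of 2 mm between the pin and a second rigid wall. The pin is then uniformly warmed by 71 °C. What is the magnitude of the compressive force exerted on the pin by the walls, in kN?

If the wall were absent the pin would grow by αΔT L = 16.6×10⁻⁶ × 71 × 2825 = 3.33 mm.
After closing the 2 mm clearance, 3.33 − 2 = 1.33 mm of expansion remains to be suppressed by the wall.
So σ = E(δ_free − g)/L = 193×10³ × 1.33/2825 = 90.83 MPa.
P = σA = 90.83 × 2450 = 222.5 kN.

P ≈ 223 kN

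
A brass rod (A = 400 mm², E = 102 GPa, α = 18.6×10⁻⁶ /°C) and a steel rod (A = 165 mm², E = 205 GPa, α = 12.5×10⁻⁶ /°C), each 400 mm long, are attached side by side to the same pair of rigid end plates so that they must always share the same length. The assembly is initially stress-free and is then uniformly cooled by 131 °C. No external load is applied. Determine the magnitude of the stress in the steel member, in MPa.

The brass has the larger α, so on cooling it would change length more than the steel if both were free. The rigid plates force a common final length, so the brass is put into tension and the steel into compression, with equal and opposite forces P (no external load).
Compatibility of the two members (thermal + elastic change equal): (α₁ − α₂)ΔT = P·[1/(A₁E₁) + 1/(A₂E₂)].
|α₁ − α₂|·ΔT = 6.1×10⁻⁶ × 131 = 0.0007991.
1/(A₁E₁) + 1/(A₂E₂) = 1/(400×102×10³) + 1/(165×205×10³) = 5.407×10⁻⁸ N⁻¹.
P = 0.0007991 / 5.407×10⁻⁸ = 14780 N = 14.78 kN.
σ_{steel} = P/A₂ = 14780/165 = 89.56 MPa, compressive.

σ ≈ 89.6 MPa (compressive)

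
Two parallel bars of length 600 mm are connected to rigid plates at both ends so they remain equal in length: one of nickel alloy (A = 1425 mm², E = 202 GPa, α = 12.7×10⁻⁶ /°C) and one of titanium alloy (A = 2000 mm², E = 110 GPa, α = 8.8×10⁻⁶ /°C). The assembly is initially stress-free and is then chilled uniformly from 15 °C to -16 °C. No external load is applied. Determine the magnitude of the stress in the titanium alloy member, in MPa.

σ ≈ 7.54 MPa (compressive)

Equilibrium of a rigid end plate with no external load gives equal and opposite internal forces ±P in the two members. Since α_{nickel alloy} > α_{titanium alloy}, cooling drives the nickel alloy into tension and the titanium alloy into compression.
Compatibility of the two members (thermal + elastic change equal): (α₁ − α₂)ΔT = P·[1/(A₁E₁) + 1/(A₂E₂)].
|α₁ − α₂|·ΔT = 3.9×10⁻⁶ × 31 = 0.0001209.
1/(A₁E₁) + 1/(A₂E₂) = 1/(1425×202×10³) + 1/(2000×110×10³) = 8.019×10⁻⁹ N⁻¹.
So P = 0.0001209 / 8.019×10⁻⁹ = 15.08 kN.
σ_{titanium alloy} = P/A₂ = 15080/2000 = 7.538 MPa, compressive.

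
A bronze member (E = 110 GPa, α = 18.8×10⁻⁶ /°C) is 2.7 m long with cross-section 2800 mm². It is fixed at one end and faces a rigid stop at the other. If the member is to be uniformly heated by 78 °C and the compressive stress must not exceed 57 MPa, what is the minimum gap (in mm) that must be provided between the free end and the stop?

g ≈ 2.56 mm

Free expansion if unrestrained: δ_free = αΔT L = 18.8×10⁻⁶ × 78 × 2700 = 3.959 mm.
A stress of 57 MPa corresponds to the wall pushing the member back by σL/E = 57×2700/(110×10³) = 1.399 mm.
So the gap has to take up the difference, g_min = δ_free − σL/E = 3.959 − 1.399 = 2.56 mm.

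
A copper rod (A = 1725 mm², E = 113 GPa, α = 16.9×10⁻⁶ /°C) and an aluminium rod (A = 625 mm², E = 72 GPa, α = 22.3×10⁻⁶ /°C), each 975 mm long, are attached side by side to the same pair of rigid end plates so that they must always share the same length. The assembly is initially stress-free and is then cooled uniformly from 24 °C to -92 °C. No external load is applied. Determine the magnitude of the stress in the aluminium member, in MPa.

σ ≈ 36.6 MPa (tensile)

Equilibrium of a rigid end plate with no external load gives equal and opposite internal forces ±P in the two members. Since α_{aluminium} > α_{copper}, cooling drives the aluminium into tension and the copper into compression.
Setting the final lengths equal and cancelling L: (α₁ − α₂)ΔT = P/(A₁E₁) + P/(A₂E₂).
|α₁ − α₂|·ΔT = 5.4×10⁻⁶ × 116 = 0.0006264.
1/(A₁E₁) + 1/(A₂E₂) = 1/(1725×113×10³) + 1/(625×72×10³) = 2.735×10⁻⁸ N⁻¹.
So P = 0.0006264 / 2.735×10⁻⁸ = 22.9 kN.
σ_{aluminium} = P/A₂ = 22900/625 = 36.64 MPa, tensile.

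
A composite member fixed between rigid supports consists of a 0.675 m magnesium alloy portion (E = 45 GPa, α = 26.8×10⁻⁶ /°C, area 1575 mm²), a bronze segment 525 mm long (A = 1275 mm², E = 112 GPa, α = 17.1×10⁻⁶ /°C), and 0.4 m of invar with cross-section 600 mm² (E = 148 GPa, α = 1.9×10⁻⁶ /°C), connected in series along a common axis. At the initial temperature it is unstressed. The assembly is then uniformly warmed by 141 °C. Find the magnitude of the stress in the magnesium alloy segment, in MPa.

Free thermal expansion of the whole bar: Σ αᵢΔT Lᵢ = 26.8×10⁻⁶×141×675 + 17.1×10⁻⁶×141×525 + 1.9×10⁻⁶×141×400 = 3.924 mm.
Since the ends are fixed, an axial force P builds up, equal in every segment, with P · Σ Lᵢ/(AᵢEᵢ) = δ_free.
Σ Lᵢ/(AᵢEᵢ) = 675/(1575×45×10³) + 525/(1275×112×10³) + 400/(600×148×10³) = 1.77×10⁻⁵ mm/N.
Hence P = δ_free / Σ(L/AE) = 3.924/1.77×10⁻⁵ = 221.6 kN (compressive).
σ_{magnesium alloy} = P / A = 221600 / 1575 = 140.7 MPa.

σ ≈ 141 MPa (compressive)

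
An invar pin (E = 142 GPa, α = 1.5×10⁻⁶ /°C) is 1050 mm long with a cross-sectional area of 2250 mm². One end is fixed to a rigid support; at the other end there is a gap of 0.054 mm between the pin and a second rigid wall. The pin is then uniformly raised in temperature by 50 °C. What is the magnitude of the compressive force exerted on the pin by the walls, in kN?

P ≈ 7.53 kN

Free thermal elongation = αΔT L = 1.5×10⁻⁶ × 50 × 1050 = 0.07875 mm.
The gap closes (δ_free > 0.054 mm) and the wall then resists a further 0.07875 − 0.054 = 0.02475 mm of expansion.
Compatibility: PL/(AE) = 0.02475 mm, so σ = P/A = E × (0.02475/1050) = 3.347 MPa.
P = σA = 3.347 × 2250 = 7.531 kN.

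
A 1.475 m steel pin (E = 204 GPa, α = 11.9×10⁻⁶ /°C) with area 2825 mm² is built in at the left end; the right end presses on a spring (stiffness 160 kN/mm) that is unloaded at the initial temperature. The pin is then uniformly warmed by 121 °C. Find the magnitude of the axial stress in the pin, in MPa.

σ ≈ 85.3 MPa (compressive)

Free thermal expansion: δ_free = αΔT L = 11.9×10⁻⁶ × 121 × 1475 = 2.124 mm.
Let P be the compressive force at the spring. The pin shortens elastically by PL/(AE) and the spring compresses by P/k; together these equal δ_free.
P [ L/(AE) + 1/k ] = δ_free → P [ 1475/(2825×204×10³) + 1/(160×10³) ] = 2.124.
P = 2.124 / 8.809×10⁻⁶ = 241100 N.
σ = P/A = 241100/2825 = 85.34 MPa.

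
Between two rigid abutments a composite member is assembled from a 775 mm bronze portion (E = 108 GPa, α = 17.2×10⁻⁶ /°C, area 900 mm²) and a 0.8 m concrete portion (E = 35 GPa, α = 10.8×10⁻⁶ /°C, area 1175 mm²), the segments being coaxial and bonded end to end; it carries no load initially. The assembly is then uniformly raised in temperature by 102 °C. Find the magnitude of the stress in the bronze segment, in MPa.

σ ≈ 90.8 MPa (compressive)

If the supports were absent, the total length change would be Σ αᵢΔT Lᵢ = 17.2×10⁻⁶×102×775 + 10.8×10⁻⁶×102×800 = 2.241 mm.
Since the ends are fixed, an axial force P builds up, equal in every segment, with P · Σ Lᵢ/(AᵢEᵢ) = δ_free.
Σ Lᵢ/(AᵢEᵢ) = 775/(900×108×10³) + 800/(1175×35×10³) = 2.743×10⁻⁵ mm/N.
Hence P = δ_free / Σ(L/AE) = 2.241/2.743×10⁻⁵ = 81.71 kN (compressive).
σ_{bronze} = P / A = 81710 / 900 = 90.79 MPa.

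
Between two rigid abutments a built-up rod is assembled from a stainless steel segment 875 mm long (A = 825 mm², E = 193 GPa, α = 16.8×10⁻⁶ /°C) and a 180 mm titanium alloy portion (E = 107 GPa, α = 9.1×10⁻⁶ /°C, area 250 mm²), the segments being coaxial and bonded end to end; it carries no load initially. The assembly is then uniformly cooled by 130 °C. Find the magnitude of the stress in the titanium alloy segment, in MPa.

σ ≈ 695 MPa (tensile)

Free thermal contraction of the whole bar: Σ αᵢΔT Lᵢ = 16.8×10⁻⁶×130×875 + 9.1×10⁻⁶×130×180 = 2.124 mm.
The rigid supports impose zero overall length change; the single axial force P common to all segments must satisfy P Σ Lᵢ/(AᵢEᵢ) = δ_free.
The series flexibility is Σ Lᵢ/(AᵢEᵢ) = 875/(825×193×10³) + 180/(250×107×10³) = 1.222×10⁻⁵ mm/N.
Hence P = δ_free / Σ(L/AE) = 2.124/1.222×10⁻⁵ = 173.7 kN (tensile).
σ_{titanium alloy} = P / A = 173700 / 250 = 695 MPa.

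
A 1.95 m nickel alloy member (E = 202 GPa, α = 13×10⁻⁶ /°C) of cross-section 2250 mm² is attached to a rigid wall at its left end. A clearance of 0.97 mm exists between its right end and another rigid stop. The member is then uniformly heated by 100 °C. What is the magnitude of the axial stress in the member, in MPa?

Free thermal elongation = αΔT L = 13×10⁻⁶ × 100 × 1950 = 2.535 mm.
After closing the 0.97 mm clearance, 2.535 − 0.97 = 1.565 mm of expansion remains to be suppressed by the wall.
So σ = E(δ_free − g)/L = 202×10³ × 1.565/1950 = 162.1 MPa.

σ ≈ 162 MPa (compressive)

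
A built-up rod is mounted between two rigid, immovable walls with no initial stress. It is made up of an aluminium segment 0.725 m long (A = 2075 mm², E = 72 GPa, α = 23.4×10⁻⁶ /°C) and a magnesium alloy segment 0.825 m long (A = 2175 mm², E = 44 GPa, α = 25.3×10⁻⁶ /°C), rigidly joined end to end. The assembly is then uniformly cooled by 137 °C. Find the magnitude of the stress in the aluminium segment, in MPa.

σ ≈ 185 MPa (tensile)

Free thermal contraction of the whole bar: Σ αᵢΔT Lᵢ = 23.4×10⁻⁶×137×725 + 25.3×10⁻⁶×137×825 = 5.184 mm.
Since the ends are fixed, an axial force P builds up, equal in every segment, with P · Σ Lᵢ/(AᵢEᵢ) = δ_free.
Σ Lᵢ/(AᵢEᵢ) = 725/(2075×72×10³) + 825/(2175×44×10³) = 1.347×10⁻⁵ mm/N.
Hence P = δ_free / Σ(L/AE) = 5.184/1.347×10⁻⁵ = 384.7 kN (tensile).
σ_{aluminium} = P / A = 384700 / 2075 = 185.4 MPa.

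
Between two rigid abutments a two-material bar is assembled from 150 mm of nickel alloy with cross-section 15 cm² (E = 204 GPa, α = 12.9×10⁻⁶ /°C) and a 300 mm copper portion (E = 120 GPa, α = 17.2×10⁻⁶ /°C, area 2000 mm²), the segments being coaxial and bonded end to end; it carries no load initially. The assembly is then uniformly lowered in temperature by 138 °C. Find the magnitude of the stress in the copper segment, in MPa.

Free thermal contraction of the whole bar: Σ αᵢΔT Lᵢ = 12.9×10⁻⁶×138×150 + 17.2×10⁻⁶×138×300 = 0.9791 mm.
The rigid supports impose zero overall length change; the single axial force P common to all segments must satisfy P Σ Lᵢ/(AᵢEᵢ) = δ_free.
Σ Lᵢ/(AᵢEᵢ) = 150/(1500×204×10³) + 300/(2000×120×10³) = 1.74×10⁻⁶ mm/N.
So P = 0.9791 / 1.74×10⁻⁶ = 562.6 kN, tensile.
σ_{copper} = P / A = 562600 / 2000 = 281.3 MPa.

σ ≈ 281 MPa (tensile)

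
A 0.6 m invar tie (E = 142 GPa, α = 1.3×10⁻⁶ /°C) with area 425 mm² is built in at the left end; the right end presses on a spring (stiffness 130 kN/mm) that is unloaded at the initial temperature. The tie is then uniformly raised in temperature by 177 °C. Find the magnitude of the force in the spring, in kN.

If the spring were absent the tie would lengthen by αΔT L = 1.3×10⁻⁶ × 177 × 600 = 0.1381 mm.
With a force P in the spring, the elastic change of the tie is PL/(AE) and that of the spring is P/k; compatibility requires their sum to equal δ_free.
P [ L/(AE) + 1/k ] = δ_free → P [ 600/(425×142×10³) + 1/(130×10³) ] = 0.1381.
P = 0.1381 / 1.763×10⁻⁵ = 7829 N.

P ≈ 7.83 kN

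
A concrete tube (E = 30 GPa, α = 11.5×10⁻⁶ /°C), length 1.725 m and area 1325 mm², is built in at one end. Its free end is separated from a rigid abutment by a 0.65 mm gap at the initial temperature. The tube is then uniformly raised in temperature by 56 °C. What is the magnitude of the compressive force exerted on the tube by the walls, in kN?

P ≈ 10.6 kN

Unrestrained expansion: δ_free = αΔT L = 11.5×10⁻⁶ × 56 × 1725 = 1.111 mm.
This exceeds the 0.65 mm gap, so the wall pushes back. The portion of expansion that must be recovered elastically is δ_free − gap = 1.111 − 0.65 = 0.4609 mm.
That suppressed elongation corresponds to σ = E·Δ/L = 30×10³ × 0.4609/1725 = 8.016 MPa.
P = σA = 8.016 × 1325 = 10.62 kN.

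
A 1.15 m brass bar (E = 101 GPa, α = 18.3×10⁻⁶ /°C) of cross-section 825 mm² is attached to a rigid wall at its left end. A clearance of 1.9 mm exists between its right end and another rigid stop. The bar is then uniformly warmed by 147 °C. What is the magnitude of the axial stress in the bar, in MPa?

Free thermal elongation = αΔT L = 18.3×10⁻⁶ × 147 × 1150 = 3.094 mm.
After closing the 1.9 mm clearance, 3.094 − 1.9 = 1.194 mm of expansion remains to be suppressed by the wall.
So σ = E(δ_free − g)/L = 101×10³ × 1.194/1150 = 104.8 MPa.

σ ≈ 105 MPa (compressive)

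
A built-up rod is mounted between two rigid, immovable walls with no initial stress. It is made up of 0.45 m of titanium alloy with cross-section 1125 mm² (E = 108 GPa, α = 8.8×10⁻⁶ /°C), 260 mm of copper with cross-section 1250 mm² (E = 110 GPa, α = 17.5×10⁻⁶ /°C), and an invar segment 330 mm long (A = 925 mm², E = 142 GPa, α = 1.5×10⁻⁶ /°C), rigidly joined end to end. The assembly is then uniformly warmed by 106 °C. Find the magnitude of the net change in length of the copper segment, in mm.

|ΔL| ≈ 0.26 mm

If the supports were absent, the total length change would be Σ αᵢΔT Lᵢ = 8.8×10⁻⁶×106×450 + 17.5×10⁻⁶×106×260 + 1.5×10⁻⁶×106×330 = 0.9545 mm.
Since the ends are fixed, an axial force P builds up, equal in every segment, with P · Σ Lᵢ/(AᵢEᵢ) = δ_free.
Σ Lᵢ/(AᵢEᵢ) = 450/(1125×108×10³) + 260/(1250×110×10³) + 330/(925×142×10³) = 8.107×10⁻⁶ mm/N.
So P = 0.9545 / 8.107×10⁻⁶ = 117.7 kN, compressive.
For the copper segment, free thermal change = 17.5×10⁻⁶×106×260 = 0.4823 mm and elastic change from P = 117700×260/(1250×110×10³) = 0.2226 mm; these oppose, so the net change is 0.26 mm (segment lengthens).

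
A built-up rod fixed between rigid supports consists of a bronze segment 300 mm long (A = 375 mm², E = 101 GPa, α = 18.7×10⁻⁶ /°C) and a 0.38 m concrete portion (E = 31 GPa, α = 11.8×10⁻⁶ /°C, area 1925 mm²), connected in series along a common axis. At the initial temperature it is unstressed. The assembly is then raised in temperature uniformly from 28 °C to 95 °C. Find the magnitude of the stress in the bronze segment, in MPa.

If the supports were absent, the total length change would be Σ αᵢΔT Lᵢ = 18.7×10⁻⁶×67×300 + 11.8×10⁻⁶×67×380 = 0.6763 mm.
The walls prevent any net length change, so an axial force P (same in every segment) develops. Compatibility: P · Σ Lᵢ/(AᵢEᵢ) = δ_free.
Σ Lᵢ/(AᵢEᵢ) = 300/(375×101×10³) + 380/(1925×31×10³) = 1.429×10⁻⁵ mm/N.
Hence P = δ_free / Σ(L/AE) = 0.6763/1.429×10⁻⁵ = 47.33 kN (compressive).
σ_{bronze} = P / A = 47330 / 375 = 126.2 MPa.

σ ≈ 126 MPa (compressive)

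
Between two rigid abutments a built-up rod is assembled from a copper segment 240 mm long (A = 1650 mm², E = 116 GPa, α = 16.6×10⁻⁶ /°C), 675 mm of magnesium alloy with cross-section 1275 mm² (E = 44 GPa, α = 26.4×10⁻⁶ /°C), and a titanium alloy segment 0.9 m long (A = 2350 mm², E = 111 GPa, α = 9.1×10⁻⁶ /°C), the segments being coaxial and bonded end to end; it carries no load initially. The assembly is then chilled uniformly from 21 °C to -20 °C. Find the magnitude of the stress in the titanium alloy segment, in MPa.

σ ≈ 31.3 MPa (tensile)

Free thermal contraction of the whole bar: Σ αᵢΔT Lᵢ = 16.6×10⁻⁶×41×240 + 26.4×10⁻⁶×41×675 + 9.1×10⁻⁶×41×900 = 1.23 mm.
Since the ends are fixed, an axial force P builds up, equal in every segment, with P · Σ Lᵢ/(AᵢEᵢ) = δ_free.
The series flexibility is Σ Lᵢ/(AᵢEᵢ) = 240/(1650×116×10³) + 675/(1275×44×10³) + 900/(2350×111×10³) = 1.674×10⁻⁵ mm/N.
Hence P = δ_free / Σ(L/AE) = 1.23/1.674×10⁻⁵ = 73.48 kN (tensile).
σ_{titanium alloy} = P / A = 73480 / 2350 = 31.27 MPa.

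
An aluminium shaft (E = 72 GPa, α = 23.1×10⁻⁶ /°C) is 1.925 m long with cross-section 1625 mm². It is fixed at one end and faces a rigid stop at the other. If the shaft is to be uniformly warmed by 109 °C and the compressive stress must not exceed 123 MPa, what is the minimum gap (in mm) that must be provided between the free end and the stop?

g ≈ 1.56 mm

With no wall the shaft would lengthen by αΔT L = 23.1×10⁻⁶ × 109 × 1925 = 4.847 mm.
At the allowable stress the elastic shortening the wall may impose is σL/E = 123 × 1925 / (72×10³) = 3.289 mm.
So the gap has to take up the difference, g_min = δ_free − σL/E = 4.847 − 3.289 = 1.558 mm.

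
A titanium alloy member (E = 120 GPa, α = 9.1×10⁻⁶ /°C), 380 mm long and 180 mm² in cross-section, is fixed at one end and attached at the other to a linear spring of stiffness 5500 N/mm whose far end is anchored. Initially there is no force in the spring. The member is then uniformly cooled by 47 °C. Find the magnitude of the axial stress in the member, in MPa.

σ ≈ 4.53 MPa (tensile)

The unrestrained thermal change is αΔT L = 9.1×10⁻⁶ × 47 × 380 = 0.1625 mm.
Let P be the tensile force in the spring. The member extends elastically by PL/(AE) and the spring stretches by P/k; together these equal δ_free.
P [ L/(AE) + 1/k ] = δ_free → P [ 380/(180×120×10³) + 1/(5500) ] = 0.1625.
P = 0.1625 / 0.0001994 = 815 N.
σ = P/A = 815/180 = 4.528 MPa.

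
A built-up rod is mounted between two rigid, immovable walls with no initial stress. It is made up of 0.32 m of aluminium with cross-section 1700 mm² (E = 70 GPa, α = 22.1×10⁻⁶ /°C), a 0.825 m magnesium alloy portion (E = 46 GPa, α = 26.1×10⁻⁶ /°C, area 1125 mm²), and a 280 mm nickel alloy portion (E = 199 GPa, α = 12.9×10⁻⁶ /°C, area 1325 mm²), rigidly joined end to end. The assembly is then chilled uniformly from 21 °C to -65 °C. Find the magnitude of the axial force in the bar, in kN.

P ≈ 141 kN (tensile)

With the walls removed the bar would change length by δ_free = Σ αᵢΔT Lᵢ = 22.1×10⁻⁶×86×320 + 26.1×10⁻⁶×86×825 + 12.9×10⁻⁶×86×280 = 2.771 mm.
The rigid supports impose zero overall length change; the single axial force P common to all segments must satisfy P Σ Lᵢ/(AᵢEᵢ) = δ_free.
The series flexibility is Σ Lᵢ/(AᵢEᵢ) = 320/(1700×70×10³) + 825/(1125×46×10³) + 280/(1325×199×10³) = 1.969×10⁻⁵ mm/N.
Hence P = δ_free / Σ(L/AE) = 2.771/1.969×10⁻⁵ = 140.7 kN (tensile).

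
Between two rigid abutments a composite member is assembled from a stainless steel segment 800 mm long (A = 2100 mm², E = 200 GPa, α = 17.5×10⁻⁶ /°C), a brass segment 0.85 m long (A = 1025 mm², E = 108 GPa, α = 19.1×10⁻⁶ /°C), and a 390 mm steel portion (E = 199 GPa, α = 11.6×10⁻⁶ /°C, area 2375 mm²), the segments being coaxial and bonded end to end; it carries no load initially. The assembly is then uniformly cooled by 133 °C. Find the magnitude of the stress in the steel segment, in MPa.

If the supports were absent, the total length change would be Σ αᵢΔT Lᵢ = 17.5×10⁻⁶×133×800 + 19.1×10⁻⁶×133×850 + 11.6×10⁻⁶×133×390 = 4.623 mm.
The rigid supports impose zero overall length change; the single axial force P common to all segments must satisfy P Σ Lᵢ/(AᵢEᵢ) = δ_free.
Σ Lᵢ/(AᵢEᵢ) = 800/(2100×200×10³) + 850/(1025×108×10³) + 390/(2375×199×10³) = 1.041×10⁻⁵ mm/N.
Hence P = δ_free / Σ(L/AE) = 4.623/1.041×10⁻⁵ = 444.2 kN (tensile).
σ_{steel} = P / A = 444200 / 2375 = 187 MPa.

σ ≈ 187 MPa (tensile)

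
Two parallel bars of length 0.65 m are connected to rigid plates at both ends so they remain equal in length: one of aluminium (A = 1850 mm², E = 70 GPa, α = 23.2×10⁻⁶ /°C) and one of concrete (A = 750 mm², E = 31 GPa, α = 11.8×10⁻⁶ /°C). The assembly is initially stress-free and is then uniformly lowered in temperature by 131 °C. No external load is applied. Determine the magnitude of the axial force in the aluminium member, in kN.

P ≈ 29.4 kN (tensile in the aluminium)

Equilibrium of a rigid end plate with no external load gives equal and opposite internal forces ±P in the two members. Since α_{aluminium} > α_{concrete}, cooling drives the aluminium into tension and the concrete into compression.
Compatibility of the two members (thermal + elastic change equal): (α₁ − α₂)ΔT = P·[1/(A₁E₁) + 1/(A₂E₂)].
|α₁ − α₂|·ΔT = 11.4×10⁻⁶ × 131 = 0.001493.
1/(A₁E₁) + 1/(A₂E₂) = 1/(1850×70×10³) + 1/(750×31×10³) = 5.073×10⁻⁸ N⁻¹.
So P = 0.001493 / 5.073×10⁻⁸ = 29.44 kN.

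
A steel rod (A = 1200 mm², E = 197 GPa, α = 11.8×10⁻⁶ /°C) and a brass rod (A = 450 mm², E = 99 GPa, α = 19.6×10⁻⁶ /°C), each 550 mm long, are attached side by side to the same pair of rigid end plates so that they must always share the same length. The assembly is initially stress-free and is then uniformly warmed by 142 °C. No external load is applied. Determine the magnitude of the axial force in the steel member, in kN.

The brass has the larger α, so on heating it would change length more than the steel if both were free. The rigid plates force a common final length, so the brass is put into compression and the steel into tension, with equal and opposite forces P (no external load).
Compatibility of the two members (thermal + elastic change equal): (α₁ − α₂)ΔT = P·[1/(A₁E₁) + 1/(A₂E₂)].
|α₁ − α₂|·ΔT = 7.8×10⁻⁶ × 142 = 0.001108.
1/(A₁E₁) + 1/(A₂E₂) = 1/(1200×197×10³) + 1/(450×99×10³) = 2.668×10⁻⁸ N⁻¹.
P = 0.001108 / 2.668×10⁻⁸ = 41520 N = 41.52 kN.

P ≈ 41.5 kN (tensile in the steel)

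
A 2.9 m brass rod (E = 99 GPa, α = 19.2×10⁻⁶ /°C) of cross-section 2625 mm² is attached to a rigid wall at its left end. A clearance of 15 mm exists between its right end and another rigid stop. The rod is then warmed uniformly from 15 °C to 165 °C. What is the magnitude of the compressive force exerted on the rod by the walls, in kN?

Free thermal elongation = αΔT L = 19.2×10⁻⁶ × 150 × 2900 = 8.352 mm.
This is smaller than the 15 mm clearance, so the rod expands freely without reaching the stop — the stress is zero.

P ≈ 0 kN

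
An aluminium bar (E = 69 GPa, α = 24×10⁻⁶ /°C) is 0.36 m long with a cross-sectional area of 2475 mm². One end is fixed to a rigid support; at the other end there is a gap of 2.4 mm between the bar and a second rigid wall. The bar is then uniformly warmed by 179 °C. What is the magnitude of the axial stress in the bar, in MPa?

σ ≈ 0 MPa

If the wall were absent the bar would grow by αΔT L = 24×10⁻⁶ × 179 × 360 = 1.547 mm.
This is smaller than the 2.4 mm clearance, so the bar expands freely without reaching the stop — the stress is zero.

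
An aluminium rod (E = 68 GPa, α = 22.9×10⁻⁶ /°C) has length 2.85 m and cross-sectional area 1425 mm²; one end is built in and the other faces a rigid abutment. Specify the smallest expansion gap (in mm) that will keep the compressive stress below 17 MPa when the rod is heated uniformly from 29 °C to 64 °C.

g ≈ 1.57 mm

With no wall the rod would lengthen by αΔT L = 22.9×10⁻⁶ × 35 × 2850 = 2.284 mm.
At the allowable stress the elastic shortening the wall may impose is σL/E = 17 × 2850 / (68×10³) = 0.7125 mm.
So the gap has to take up the difference, g_min = δ_free − σL/E = 2.284 − 0.7125 = 1.572 mm.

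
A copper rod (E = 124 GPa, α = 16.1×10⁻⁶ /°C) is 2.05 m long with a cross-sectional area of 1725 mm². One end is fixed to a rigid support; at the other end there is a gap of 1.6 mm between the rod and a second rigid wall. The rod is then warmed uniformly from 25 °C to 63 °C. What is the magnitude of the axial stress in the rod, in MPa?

Free thermal elongation = αΔT L = 16.1×10⁻⁶ × 38 × 2050 = 1.254 mm.
Since δ_free = 1.25 mm is less than the 1.6 mm gap, the rod never touches the wall. No axial force develops.

σ ≈ 0 MPa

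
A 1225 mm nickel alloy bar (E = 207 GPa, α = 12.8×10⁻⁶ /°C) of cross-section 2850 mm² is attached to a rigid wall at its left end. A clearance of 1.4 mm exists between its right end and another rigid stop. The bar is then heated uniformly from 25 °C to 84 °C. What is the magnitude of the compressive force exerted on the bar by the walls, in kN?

P ≈ 0 kN

If the wall were absent the bar would grow by αΔT L = 12.8×10⁻⁶ × 59 × 1225 = 0.9251 mm.
This is smaller than the 1.4 mm clearance, so the bar expands freely without reaching the stop — the stress is zero.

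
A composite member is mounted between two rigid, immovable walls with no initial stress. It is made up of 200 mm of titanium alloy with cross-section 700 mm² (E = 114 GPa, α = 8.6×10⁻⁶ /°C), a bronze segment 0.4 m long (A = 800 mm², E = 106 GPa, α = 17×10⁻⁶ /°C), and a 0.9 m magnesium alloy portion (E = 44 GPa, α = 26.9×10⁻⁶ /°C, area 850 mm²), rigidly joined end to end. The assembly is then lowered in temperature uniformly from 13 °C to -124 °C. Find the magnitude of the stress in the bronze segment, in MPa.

σ ≈ 179 MPa (tensile)

If the supports were absent, the total length change would be Σ αᵢΔT Lᵢ = 8.6×10⁻⁶×137×200 + 17×10⁻⁶×137×400 + 26.9×10⁻⁶×137×900 = 4.484 mm.
Since the ends are fixed, an axial force P builds up, equal in every segment, with P · Σ Lᵢ/(AᵢEᵢ) = δ_free.
The series flexibility is Σ Lᵢ/(AᵢEᵢ) = 200/(700×114×10³) + 400/(800×106×10³) + 900/(850×44×10³) = 3.129×10⁻⁵ mm/N.
P = 4.484 / 3.129×10⁻⁵ = 143300 N = 143.3 kN, tensile.
σ_{bronze} = P / A = 143300 / 800 = 179.1 MPa.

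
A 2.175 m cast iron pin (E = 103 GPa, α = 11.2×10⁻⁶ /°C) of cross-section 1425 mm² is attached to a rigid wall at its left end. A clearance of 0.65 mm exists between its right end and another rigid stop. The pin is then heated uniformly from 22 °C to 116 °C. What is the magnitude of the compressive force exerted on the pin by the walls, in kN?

Unrestrained expansion: δ_free = αΔT L = 11.2×10⁻⁶ × 94 × 2175 = 2.29 mm.
The gap closes (δ_free > 0.65 mm) and the wall then resists a further 2.29 − 0.65 = 1.64 mm of expansion.
That suppressed elongation corresponds to σ = E·Δ/L = 103×10³ × 1.64/2175 = 77.66 MPa.
P = σA = 77.66 × 1425 = 110.7 kN.

P ≈ 111 kN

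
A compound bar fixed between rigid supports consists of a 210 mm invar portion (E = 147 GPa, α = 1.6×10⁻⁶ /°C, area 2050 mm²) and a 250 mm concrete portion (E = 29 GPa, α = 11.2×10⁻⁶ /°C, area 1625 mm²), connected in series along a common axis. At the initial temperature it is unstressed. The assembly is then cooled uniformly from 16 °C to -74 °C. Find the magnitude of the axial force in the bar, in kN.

P ≈ 47 kN (tensile)

With the walls removed the bar would change length by δ_free = Σ αᵢΔT Lᵢ = 1.6×10⁻⁶×90×210 + 11.2×10⁻⁶×90×250 = 0.2822 mm.
The rigid supports impose zero overall length change; the single axial force P common to all segments must satisfy P Σ Lᵢ/(AᵢEᵢ) = δ_free.
Σ Lᵢ/(AᵢEᵢ) = 210/(2050×147×10³) + 250/(1625×29×10³) = 6.002×10⁻⁶ mm/N.
So P = 0.2822 / 6.002×10⁻⁶ = 47.03 kN, tensile.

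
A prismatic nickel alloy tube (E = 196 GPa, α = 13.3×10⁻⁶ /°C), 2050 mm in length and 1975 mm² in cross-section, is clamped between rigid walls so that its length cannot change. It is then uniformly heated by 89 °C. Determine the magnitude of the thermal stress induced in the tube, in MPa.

With length fixed, the mechanical strain must cancel the thermal strain αΔT = 13.3×10⁻⁶ × 89 = 1183.7×10⁻⁶.
The stress required to suppress this strain is σ = Eε = 196×10³ × 1183.7×10⁻⁶ = 232 MPa, compressive since the tube is trying to expand.

σ ≈ 232 MPa (compressive)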